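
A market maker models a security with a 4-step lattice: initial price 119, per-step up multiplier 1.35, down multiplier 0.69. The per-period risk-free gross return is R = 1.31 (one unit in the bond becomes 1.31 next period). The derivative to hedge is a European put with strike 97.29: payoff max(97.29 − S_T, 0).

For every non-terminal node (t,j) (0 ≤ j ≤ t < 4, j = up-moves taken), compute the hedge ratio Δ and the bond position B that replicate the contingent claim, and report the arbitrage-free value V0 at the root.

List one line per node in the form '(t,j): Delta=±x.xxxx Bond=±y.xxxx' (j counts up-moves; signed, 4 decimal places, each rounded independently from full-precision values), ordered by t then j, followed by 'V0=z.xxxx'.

(0,0): Delta=-0.0026 Bond=0.3274
(1,0): Delta=-0.0555 Bond=4.7708
(1,1): Delta=-0.0009 Bond=0.1488
(2,0): Delta=-0.8856 Bond=53.2786
(2,1): Delta=-0.0281 Bond=3.2157
(2,2): Delta=0.0000 Bond=0.0000
(3,0): Delta=-1.0000 Bond=74.2672
(3,1): Delta=-0.8818 Bond=69.5065
(3,2): Delta=0.0000 Bond=0.0000
(3,3): Delta=0.0000 Bond=0.0000
V0=0.0130

Since d<R<u, set p* = (R−d)/(u−d) = 0.9394; price each node as the discounted p*-expectation of its children.
Terminal payoffs: V(4,0)=70.3161, V(4,1)=44.5150, V(4,2)=0.0000, V(4,3)=0.0000, V(4,4)=0.0000
(3,0): S=39.0926. Δ = (V_up−V_dn)/(S_up−S_dn) = (44.5150−70.3161)/(52.7750−26.9739) = -1.0000. V = [p*·44.5150 + (1−p*)·70.3161]/1.31 = 35.1746. B = V − Δ·S = 74.2672.
(3,1): S=76.4855. Δ = (V_up−V_dn)/(S_up−S_dn) = (0.0000−44.5150)/(103.2554−52.7750) = -0.8818. V = [p*·0.0000 + (1−p*)·44.5150]/1.31 = 2.0595. B = V − Δ·S = 69.5065.
(3,2): S=149.6455. Δ = (V_up−V_dn)/(S_up−S_dn) = (0.0000−0.0000)/(202.0214−103.2554) = 0.0000. V = [p*·0.0000 + (1−p*)·0.0000]/1.31 = 0.0000. B = V − Δ·S = 0.0000.
(3,3): S=292.7846. Δ = (V_up−V_dn)/(S_up−S_dn) = (0.0000−0.0000)/(395.2592−202.0214) = 0.0000. V = [p*·0.0000 + (1−p*)·0.0000]/1.31 = 0.0000. B = V − Δ·S = 0.0000.
(2,0): S=56.6559. Δ = (V_up−V_dn)/(S_up−S_dn) = (2.0595−35.1746)/(76.4855−39.0926) = -0.8856. V = [p*·2.0595 + (1−p*)·35.1746]/1.31 = 3.1041. B = V − Δ·S = 53.2786.
(2,1): S=110.8485. Δ = (V_up−V_dn)/(S_up−S_dn) = (0.0000−2.0595)/(149.6455−76.4855) = -0.0281. V = [p*·0.0000 + (1−p*)·2.0595]/1.31 = 0.0953. B = V − Δ·S = 3.2157.
(2,2): S=216.8775. Δ = (V_up−V_dn)/(S_up−S_dn) = (0.0000−0.0000)/(292.7846−149.6455) = 0.0000. V = [p*·0.0000 + (1−p*)·0.0000]/1.31 = 0.0000. B = V − Δ·S = 0.0000.
(1,0): S=82.1100. Δ = (V_up−V_dn)/(S_up−S_dn) = (0.0953−3.1041)/(110.8485−56.6559) = -0.0555. V = [p*·0.0953 + (1−p*)·3.1041]/1.31 = 0.2119. B = V − Δ·S = 4.7708.
(1,1): S=160.6500. Δ = (V_up−V_dn)/(S_up−S_dn) = (0.0000−0.0953)/(216.8775−110.8485) = -0.0009. V = [p*·0.0000 + (1−p*)·0.0953]/1.31 = 0.0044. B = V − Δ·S = 0.1488.
(0,0): S=119.0000. Δ = (V_up−V_dn)/(S_up−S_dn) = (0.0044−0.2119)/(160.6500−82.1100) = -0.0026. V = [p*·0.0044 + (1−p*)·0.2119]/1.31 = 0.0130. B = V − Δ·S = 0.3274.
Self-financing check: at every node Δ·S+B equals the discounted successor values.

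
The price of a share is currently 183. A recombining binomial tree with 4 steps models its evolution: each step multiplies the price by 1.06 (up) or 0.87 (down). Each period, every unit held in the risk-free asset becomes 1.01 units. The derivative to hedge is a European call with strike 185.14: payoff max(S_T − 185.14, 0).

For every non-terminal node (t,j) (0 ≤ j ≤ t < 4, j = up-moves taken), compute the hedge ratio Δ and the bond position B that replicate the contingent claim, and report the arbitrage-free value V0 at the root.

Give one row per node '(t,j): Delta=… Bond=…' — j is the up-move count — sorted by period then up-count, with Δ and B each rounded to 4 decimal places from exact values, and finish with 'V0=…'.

(0,0): Delta=0.5161 Bond=-79.6296
(1,0): Delta=0.0789 Bond=-10.8141
(1,1): Delta=0.6443 Bond=-105.2873
(2,0): Delta=0.0000 Bond=0.0000
(2,1): Delta=0.1020 Bond=-14.8230
(2,2): Delta=0.8032 Bond=-139.0249
(3,0): Delta=0.0000 Bond=0.0000
(3,1): Delta=0.0000 Bond=0.0000
(3,2): Delta=0.1319 Bond=-20.3181
(3,3): Delta=1.0000 Bond=-183.3069
V0=14.8142

Since d<R<u, set p* = (R−d)/(u−d) = 0.7368; price each node as the discounted p*-expectation of its children.
Terminal values V(4,·): V(4,0)=0.0000, V(4,1)=0.0000, V(4,2)=0.0000, V(4,3)=4.4817, V(4,4)=45.8933
Node (3,0) S=120.5060: V=(p*·0.0000+(1−p*)·0.0000)/1.01=0.0000; Δ=(0.0000−0.0000)/(127.7364−104.8403)=0.0000; B=V−Δ·S=0.0000
Node (3,1) S=146.8235: V=(p*·0.0000+(1−p*)·0.0000)/1.01=0.0000; Δ=(0.0000−0.0000)/(155.6329−127.7364)=0.0000; B=V−Δ·S=0.0000
Node (3,2) S=178.8884: V=(p*·4.4817+(1−p*)·0.0000)/1.01=3.2696; Δ=(4.4817−0.0000)/(189.6217−155.6329)=0.1319; B=V−Δ·S=-20.3181
Node (3,3) S=217.9559: V=(p*·45.8933+(1−p*)·4.4817)/1.01=34.6490; Δ=(45.8933−4.4817)/(231.0333−189.6217)=1.0000; B=V−Δ·S=-183.3069
Node (2,0) S=138.5127: V=(p*·0.0000+(1−p*)·0.0000)/1.01=0.0000; Δ=(0.0000−0.0000)/(146.8235−120.5060)=0.0000; B=V−Δ·S=0.0000
Node (2,1) S=168.7626: V=(p*·3.2696+(1−p*)·0.0000)/1.01=2.3853; Δ=(3.2696−0.0000)/(178.8884−146.8235)=0.1020; B=V−Δ·S=-14.8230
Node (2,2) S=205.6188: V=(p*·34.6490+(1−p*)·3.2696)/1.01=26.1300; Δ=(34.6490−3.2696)/(217.9559−178.8884)=0.8032; B=V−Δ·S=-139.0249
Node (1,0) S=159.2100: V=(p*·2.3853+(1−p*)·0.0000)/1.01=1.7402; Δ=(2.3853−0.0000)/(168.7626−138.5127)=0.0789; B=V−Δ·S=-10.8141
Node (1,1) S=193.9800: V=(p*·26.1300+(1−p*)·2.3853)/1.01=19.6845; Δ=(26.1300−2.3853)/(205.6188−168.7626)=0.6443; B=V−Δ·S=-105.2873
Node (0,0) S=183.0000: V=(p*·19.6845+(1−p*)·1.7402)/1.01=14.8142; Δ=(19.6845−1.7402)/(193.9800−159.2100)=0.5161; B=V−Δ·S=-79.6296
Root portfolio cost Δ·183+B reproduces V0=14.8142.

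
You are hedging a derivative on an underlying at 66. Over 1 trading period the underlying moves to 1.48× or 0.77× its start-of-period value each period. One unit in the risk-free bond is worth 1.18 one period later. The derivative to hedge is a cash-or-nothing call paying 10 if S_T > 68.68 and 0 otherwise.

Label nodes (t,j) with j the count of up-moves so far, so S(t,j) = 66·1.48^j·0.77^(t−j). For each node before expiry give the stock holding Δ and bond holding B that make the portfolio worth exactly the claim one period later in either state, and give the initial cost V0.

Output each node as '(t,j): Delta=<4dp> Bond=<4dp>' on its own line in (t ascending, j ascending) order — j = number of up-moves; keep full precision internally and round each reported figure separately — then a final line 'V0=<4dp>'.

(0,0): Delta=0.2134 Bond=-9.1907
V0=4.8938

Under the risk-neutral measure, an up-move has probability p* = (R−d)/(u−d) = 0.5775 and values discount at R = 1.18.
Terminal values V(1,·): V(1,0)=0.0000, V(1,1)=10.0000
(0,0): S=66.0000. Δ = (V_up−V_dn)/(S_up−S_dn) = (10.0000−0.0000)/(97.6800−50.8200) = 0.2134. V = [p*·10.0000 + (1−p*)·0.0000]/1.18 = 4.8938. B = V − Δ·S = -9.1907.
Root portfolio cost Δ·66+B reproduces V0=4.8938.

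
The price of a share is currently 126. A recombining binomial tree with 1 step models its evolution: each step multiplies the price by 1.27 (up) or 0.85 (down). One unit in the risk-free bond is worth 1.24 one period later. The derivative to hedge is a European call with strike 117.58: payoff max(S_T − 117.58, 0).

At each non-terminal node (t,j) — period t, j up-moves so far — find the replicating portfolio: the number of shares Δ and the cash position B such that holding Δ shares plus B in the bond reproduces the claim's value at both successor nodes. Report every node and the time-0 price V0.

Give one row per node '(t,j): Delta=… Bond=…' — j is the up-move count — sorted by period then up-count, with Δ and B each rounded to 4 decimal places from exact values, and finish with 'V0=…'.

(0,0): Delta=0.8020 Bond=-69.2665
V0=31.7811

No-arbitrage ⇒ martingale measure with p* = (R−d)/(u−d) = 0.9286.
Terminal values V(1,·): V(1,0)=0.0000, V(1,1)=42.4400
(0,0): S=126.0000. Δ = (V_up−V_dn)/(S_up−S_dn) = (42.4400−0.0000)/(160.0200−107.1000) = 0.8020. V = [p*·42.4400 + (1−p*)·0.0000]/1.24 = 31.7811. B = V − Δ·S = -69.2665.
Check: Δ(0,0)·S0 + B(0,0) = 31.7811 = V0.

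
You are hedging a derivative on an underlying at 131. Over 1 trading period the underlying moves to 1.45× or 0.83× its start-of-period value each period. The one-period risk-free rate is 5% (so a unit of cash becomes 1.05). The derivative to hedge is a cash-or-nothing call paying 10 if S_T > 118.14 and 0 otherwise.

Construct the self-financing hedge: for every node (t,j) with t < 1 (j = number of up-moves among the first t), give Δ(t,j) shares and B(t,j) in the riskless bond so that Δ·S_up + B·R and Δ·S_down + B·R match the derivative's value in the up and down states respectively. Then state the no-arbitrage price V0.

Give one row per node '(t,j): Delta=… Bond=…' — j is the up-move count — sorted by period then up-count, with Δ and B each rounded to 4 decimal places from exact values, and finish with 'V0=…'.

(0,0): Delta=0.1231 Bond=-12.7496
V0=3.3794

Since d<R<u, set p* = (R−d)/(u−d) = 0.3548; price each node as the discounted p*-expectation of its children.
Terminal payoffs: V(1,0)=0.0000, V(1,1)=10.0000
Node (0,0) S=131.0000: V=(p*·10.0000+(1−p*)·0.0000)/1.05=3.3794; Δ=(10.0000−0.0000)/(189.9500−108.7300)=0.1231; B=V−Δ·S=-12.7496
Each (Δ,B) replicates both successor values, so the strategy is self-financing and V0 is arbitrage-free.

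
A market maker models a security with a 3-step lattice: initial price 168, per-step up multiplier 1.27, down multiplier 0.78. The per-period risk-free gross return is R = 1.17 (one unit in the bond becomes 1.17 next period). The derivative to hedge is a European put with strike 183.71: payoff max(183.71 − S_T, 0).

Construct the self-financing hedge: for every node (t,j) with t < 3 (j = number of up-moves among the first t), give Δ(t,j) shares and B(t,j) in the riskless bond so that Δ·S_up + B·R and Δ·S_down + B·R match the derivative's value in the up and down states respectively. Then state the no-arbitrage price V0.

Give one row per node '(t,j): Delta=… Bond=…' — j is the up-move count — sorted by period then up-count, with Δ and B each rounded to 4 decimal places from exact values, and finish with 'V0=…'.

Since d<R<u, set p* = (R−d)/(u−d) = 0.7959; price each node as the discounted p*-expectation of its children.
Payoff layer (t=3): V(3,0)=103.9853, V(3,1)=53.9018, V(3,2)=0.0000, V(3,3)=0.0000
(2,0): S=102.2112. Δ = (V_up−V_dn)/(S_up−S_dn) = (53.9018−103.9853)/(129.8082−79.7247) = -1.0000. V = [p*·53.9018 + (1−p*)·103.9853]/1.17 = 54.8059. B = V − Δ·S = 157.0171.
(2,1): S=166.4208. Δ = (V_up−V_dn)/(S_up−S_dn) = (0.0000−53.9018)/(211.3544−129.8082) = -0.6610. V = [p*·0.0000 + (1−p*)·53.9018]/1.17 = 9.4020. B = V − Δ·S = 119.4056.
(2,2): S=270.9672. Δ = (V_up−V_dn)/(S_up−S_dn) = (0.0000−0.0000)/(344.1283−211.3544) = 0.0000. V = [p*·0.0000 + (1−p*)·0.0000]/1.17 = 0.0000. B = V − Δ·S = 0.0000.
(1,0): S=131.0400. Δ = (V_up−V_dn)/(S_up−S_dn) = (9.4020−54.8059)/(166.4208−102.2112) = -0.7071. V = [p*·9.4020 + (1−p*)·54.8059]/1.17 = 15.9557. B = V − Δ·S = 108.6166.
(1,1): S=213.3600. Δ = (V_up−V_dn)/(S_up−S_dn) = (0.0000−9.4020)/(270.9672−166.4208) = -0.0899. V = [p*·0.0000 + (1−p*)·9.4020]/1.17 = 1.6400. B = V − Δ·S = 20.8278.
(0,0): S=168.0000. Δ = (V_up−V_dn)/(S_up−S_dn) = (1.6400−15.9557)/(213.3600−131.0400) = -0.1739. V = [p*·1.6400 + (1−p*)·15.9557]/1.17 = 3.8988. B = V − Δ·S = 33.1144.
Self-financing check: at every node Δ·S+B equals the discounted successor values.

(0,0): Delta=-0.1739 Bond=33.1144
(1,0): Delta=-0.7071 Bond=108.6166
(1,1): Delta=-0.0899 Bond=20.8278
(2,0): Delta=-1.0000 Bond=157.0171
(2,1): Delta=-0.6610 Bond=119.4056
(2,2): Delta=0.0000 Bond=0.0000
V0=3.8988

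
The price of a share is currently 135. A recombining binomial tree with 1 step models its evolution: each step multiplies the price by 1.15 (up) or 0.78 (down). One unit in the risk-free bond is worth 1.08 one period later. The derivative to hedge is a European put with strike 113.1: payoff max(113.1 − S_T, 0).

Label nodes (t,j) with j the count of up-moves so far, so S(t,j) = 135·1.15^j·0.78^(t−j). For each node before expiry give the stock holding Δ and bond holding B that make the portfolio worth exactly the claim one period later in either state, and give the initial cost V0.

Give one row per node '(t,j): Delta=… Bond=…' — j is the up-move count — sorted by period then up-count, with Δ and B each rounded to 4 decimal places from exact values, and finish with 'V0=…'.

No-arbitrage ⇒ martingale measure with p* = (R−d)/(u−d) = 0.8108.
Terminal values V(1,·): V(1,0)=7.8000, V(1,1)=0.0000
Node (0,0) S=135.0000: V=(p*·0.0000+(1−p*)·7.8000)/1.08=1.3664; Δ=(0.0000−7.8000)/(155.2500−105.3000)=-0.1562; B=V−Δ·S=22.4474
Self-financing check: at every node Δ·S+B equals the discounted successor values.

(0,0): Delta=-0.1562 Bond=22.4474
V0=1.3664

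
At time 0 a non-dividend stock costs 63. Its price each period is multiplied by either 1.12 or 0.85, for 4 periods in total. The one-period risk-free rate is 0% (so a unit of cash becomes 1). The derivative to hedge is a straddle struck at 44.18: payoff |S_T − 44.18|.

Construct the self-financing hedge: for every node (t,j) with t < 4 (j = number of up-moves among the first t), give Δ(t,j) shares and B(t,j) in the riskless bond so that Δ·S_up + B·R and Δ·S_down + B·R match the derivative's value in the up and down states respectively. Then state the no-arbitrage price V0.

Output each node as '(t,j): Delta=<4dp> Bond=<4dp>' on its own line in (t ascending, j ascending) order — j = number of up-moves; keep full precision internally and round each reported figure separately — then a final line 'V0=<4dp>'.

No-arbitrage ⇒ martingale measure with p* = (R−d)/(u−d) = 0.5556.
At expiry t=4: V(4,0)=11.2936, V(4,1)=0.8473, V(4,2)=12.9172, V(4,3)=31.0539, V(4,4)=54.9517
Node (3,0) S=38.6899: V=(p*·0.8473+(1−p*)·11.2936)/1=5.4901; Δ=(0.8473−11.2936)/(43.3327−32.8864)=-1.0000; B=V−Δ·S=44.1800
Node (3,1) S=50.9796: V=(p*·12.9172+(1−p*)·0.8473)/1=7.5528; Δ=(12.9172−0.8473)/(57.0972−43.3327)=0.8769; B=V−Δ·S=-37.1502
Node (3,2) S=67.1731: V=(p*·31.0539+(1−p*)·12.9172)/1=22.9931; Δ=(31.0539−12.9172)/(75.2339−57.0972)=1.0000; B=V−Δ·S=-44.1800
Node (3,3) S=88.5105: V=(p*·54.9517+(1−p*)·31.0539)/1=44.3305; Δ=(54.9517−31.0539)/(99.1317−75.2339)=1.0000; B=V−Δ·S=-44.1800
Node (2,0) S=45.5175: V=(p*·7.5528+(1−p*)·5.4901)/1=6.6361; Δ=(7.5528−5.4901)/(50.9796−38.6899)=0.1678; B=V−Δ·S=-1.0035
Node (2,1) S=59.9760: V=(p*·22.9931+(1−p*)·7.5528)/1=16.1308; Δ=(22.9931−7.5528)/(67.1731−50.9796)=0.9535; B=V−Δ·S=-41.0557
Node (2,2) S=79.0272: V=(p*·44.3305+(1−p*)·22.9931)/1=34.8472; Δ=(44.3305−22.9931)/(88.5105−67.1731)=1.0000; B=V−Δ·S=-44.1800
Node (1,0) S=53.5500: V=(p*·16.1308+(1−p*)·6.6361)/1=11.9109; Δ=(16.1308−6.6361)/(59.9760−45.5175)=0.6567; B=V−Δ·S=-23.2547
Node (1,1) S=70.5600: V=(p*·34.8472+(1−p*)·16.1308)/1=26.5288; Δ=(34.8472−16.1308)/(79.0272−59.9760)=0.9824; B=V−Δ·S=-42.7914
Node (0,0) S=63.0000: V=(p*·26.5288+(1−p*)·11.9109)/1=20.0319; Δ=(26.5288−11.9109)/(70.5600−53.5500)=0.8594; B=V−Δ·S=-34.1084
The time-0 hedge costs 20.0319, which is the no-arbitrage price.

(0,0): Delta=0.8594 Bond=-34.1084
(1,0): Delta=0.6567 Bond=-23.2547
(1,1): Delta=0.9824 Bond=-42.7914
(2,0): Delta=0.1678 Bond=-1.0035
(2,1): Delta=0.9535 Bond=-41.0557
(2,2): Delta=1.0000 Bond=-44.1800
(3,0): Delta=-1.0000 Bond=44.1800
(3,1): Delta=0.8769 Bond=-37.1502
(3,2): Delta=1.0000 Bond=-44.1800
(3,3): Delta=1.0000 Bond=-44.1800
V0=20.0319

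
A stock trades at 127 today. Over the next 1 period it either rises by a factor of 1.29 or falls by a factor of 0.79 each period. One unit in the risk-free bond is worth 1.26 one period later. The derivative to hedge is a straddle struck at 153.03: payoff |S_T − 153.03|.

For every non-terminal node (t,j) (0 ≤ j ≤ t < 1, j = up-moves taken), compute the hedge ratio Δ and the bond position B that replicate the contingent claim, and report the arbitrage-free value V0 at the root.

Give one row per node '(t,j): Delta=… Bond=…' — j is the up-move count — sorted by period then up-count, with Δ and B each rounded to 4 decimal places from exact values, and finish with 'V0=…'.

The replicating-portfolio and risk-neutral prices coincide; use p* = (1.26−0.79)/(1.29−0.79) = 0.9400 for the latter.
Terminal values V(1,·): V(1,0)=52.7000, V(1,1)=10.8000
(0,0): S=127.0000. Δ = (V_up−V_dn)/(S_up−S_dn) = (10.8000−52.7000)/(163.8300−100.3300) = -0.6598. V = [p*·10.8000 + (1−p*)·52.7000]/1.26 = 10.5667. B = V − Δ·S = 94.3667.
The time-0 hedge costs 10.5667, which is the no-arbitrage price.

(0,0): Delta=-0.6598 Bond=94.3667
V0=10.5667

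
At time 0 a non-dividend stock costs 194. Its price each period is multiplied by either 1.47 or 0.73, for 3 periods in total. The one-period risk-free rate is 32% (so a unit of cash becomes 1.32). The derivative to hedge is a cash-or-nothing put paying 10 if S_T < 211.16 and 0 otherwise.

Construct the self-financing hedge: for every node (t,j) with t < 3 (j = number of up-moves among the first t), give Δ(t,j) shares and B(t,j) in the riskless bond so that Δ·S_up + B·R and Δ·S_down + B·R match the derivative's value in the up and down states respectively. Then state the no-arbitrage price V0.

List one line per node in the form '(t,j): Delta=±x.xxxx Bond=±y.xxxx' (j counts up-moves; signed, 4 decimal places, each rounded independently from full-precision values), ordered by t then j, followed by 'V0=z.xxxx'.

The replicating-portfolio and risk-neutral prices coincide; use p* = (1.32−0.73)/(1.47−0.73) = 0.7973 for the latter.
Terminal values V(3,·): V(3,0)=10.0000, V(3,1)=10.0000, V(3,2)=0.0000, V(3,3)=0.0000
(2,0): S=103.3826. Δ = (V_up−V_dn)/(S_up−S_dn) = (10.0000−10.0000)/(151.9724−75.4693) = 0.0000. V = [p*·10.0000 + (1−p*)·10.0000]/1.32 = 7.5758. B = V − Δ·S = 7.5758.
(2,1): S=208.1814. Δ = (V_up−V_dn)/(S_up−S_dn) = (0.0000−10.0000)/(306.0267−151.9724) = -0.0649. V = [p*·0.0000 + (1−p*)·10.0000]/1.32 = 1.5356. B = V − Δ·S = 15.0491.
(2,2): S=419.2146. Δ = (V_up−V_dn)/(S_up−S_dn) = (0.0000−0.0000)/(616.2455−306.0267) = 0.0000. V = [p*·0.0000 + (1−p*)·0.0000]/1.32 = 0.0000. B = V − Δ·S = 0.0000.
(1,0): S=141.6200. Δ = (V_up−V_dn)/(S_up−S_dn) = (1.5356−7.5758)/(208.1814−103.3826) = -0.0576. V = [p*·1.5356 + (1−p*)·7.5758]/1.32 = 2.0909. B = V − Δ·S = 10.2532.
(1,1): S=285.1800. Δ = (V_up−V_dn)/(S_up−S_dn) = (0.0000−1.5356)/(419.2146−208.1814) = -0.0073. V = [p*·0.0000 + (1−p*)·1.5356]/1.32 = 0.2358. B = V − Δ·S = 2.3110.
(0,0): S=194.0000. Δ = (V_up−V_dn)/(S_up−S_dn) = (0.2358−2.0909)/(285.1800−141.6200) = -0.0129. V = [p*·0.2358 + (1−p*)·2.0909]/1.32 = 0.4635. B = V − Δ·S = 2.9704.
Root portfolio cost Δ·194+B reproduces V0=0.4635.

(0,0): Delta=-0.0129 Bond=2.9704
(1,0): Delta=-0.0576 Bond=10.2532
(1,1): Delta=-0.0073 Bond=2.3110
(2,0): Delta=0.0000 Bond=7.5758
(2,1): Delta=-0.0649 Bond=15.0491
(2,2): Delta=0.0000 Bond=0.0000
V0=0.4635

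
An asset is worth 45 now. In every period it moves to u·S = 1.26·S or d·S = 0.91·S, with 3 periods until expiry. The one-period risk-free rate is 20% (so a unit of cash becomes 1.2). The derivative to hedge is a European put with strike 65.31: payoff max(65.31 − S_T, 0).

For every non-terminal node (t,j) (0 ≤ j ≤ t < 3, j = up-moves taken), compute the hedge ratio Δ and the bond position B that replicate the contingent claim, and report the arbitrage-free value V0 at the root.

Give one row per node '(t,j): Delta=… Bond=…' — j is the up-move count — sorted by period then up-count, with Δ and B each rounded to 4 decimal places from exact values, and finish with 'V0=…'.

Risk-neutral probability p* = (R−d)/(u−d) = (1.2−0.91)/(1.26−0.91) = 0.8286.
Terminal values V(3,·): V(3,0)=31.3993, V(3,1)=18.3567, V(3,2)=0.2978, V(3,3)=0.0000
  t=2,j=0: stock 37.2645 → up 46.9533 (V=18.3567), down 33.9107 (V=31.3993). Price 17.1605; hedge Δ=-1.0000, bond B=54.4250.
  t=2,j=1: stock 51.5970 → up 65.0122 (V=0.2978), down 46.9533 (V=18.3567). Price 2.8280; hedge Δ=-1.0000, bond B=54.4250.
  t=2,j=2: stock 71.4420 → up 90.0169 (V=0.0000), down 65.0122 (V=0.2978). Price 0.0425; hedge Δ=-0.0119, bond B=0.8933.
  t=1,j=0: stock 40.9500 → up 51.5970 (V=2.8280), down 37.2645 (V=17.1605). Price 4.4042; hedge Δ=-1.0000, bond B=45.3542.
  t=1,j=1: stock 56.7000 → up 71.4420 (V=0.0425), down 51.5970 (V=2.8280). Price 0.4334; hedge Δ=-0.1404, bond B=8.3918.
  t=0,j=0: stock 45.0000 → up 56.7000 (V=0.4334), down 40.9500 (V=4.4042). Price 0.9284; hedge Δ=-0.2521, bond B=12.2735.
Check: Δ(0,0)·S0 + B(0,0) = 0.9284 = V0.

(0,0): Delta=-0.2521 Bond=12.2735
(1,0): Delta=-1.0000 Bond=45.3542
(1,1): Delta=-0.1404 Bond=8.3918
(2,0): Delta=-1.0000 Bond=54.4250
(2,1): Delta=-1.0000 Bond=54.4250
(2,2): Delta=-0.0119 Bond=0.8933
V0=0.9284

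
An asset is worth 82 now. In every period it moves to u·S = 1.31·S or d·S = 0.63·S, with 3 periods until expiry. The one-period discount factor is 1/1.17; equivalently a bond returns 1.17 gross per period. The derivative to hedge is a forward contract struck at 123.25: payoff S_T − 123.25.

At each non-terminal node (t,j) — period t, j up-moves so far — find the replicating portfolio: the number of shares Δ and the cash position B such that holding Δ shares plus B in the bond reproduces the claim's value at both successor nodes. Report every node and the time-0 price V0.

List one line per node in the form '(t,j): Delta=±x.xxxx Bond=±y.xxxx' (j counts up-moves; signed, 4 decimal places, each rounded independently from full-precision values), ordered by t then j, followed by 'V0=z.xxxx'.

Risk-neutral probability p* = (R−d)/(u−d) = (1.17−0.63)/(1.31−0.63) = 0.7941.
Terminal payoffs: V(3,0)=-102.7461, V(3,1)=-80.6150, V(3,2)=-34.5963, V(3,3)=61.0935
  t=2,j=0: stock 32.5458 → up 42.6350 (V=-80.6150), down 20.5039 (V=-102.7461). Price -72.7961; hedge Δ=1.0000, bond B=-105.3419.
  t=2,j=1: stock 67.6746 → up 88.6537 (V=-34.5963), down 42.6350 (V=-80.6150). Price -37.6673; hedge Δ=1.0000, bond B=-105.3419.
  t=2,j=2: stock 140.7202 → up 184.3435 (V=61.0935), down 88.6537 (V=-34.5963). Price 35.3783; hedge Δ=1.0000, bond B=-105.3419.
  t=1,j=0: stock 51.6600 → up 67.6746 (V=-37.6673), down 32.5458 (V=-72.7961). Price -38.3758; hedge Δ=1.0000, bond B=-90.0358.
  t=1,j=1: stock 107.4200 → up 140.7202 (V=35.3783), down 67.6746 (V=-37.6673). Price 17.3842; hedge Δ=1.0000, bond B=-90.0358.
  t=0,j=0: stock 82.0000 → up 107.4200 (V=17.3842), down 51.6600 (V=-38.3758). Price 5.0463; hedge Δ=1.0000, bond B=-76.9537.
Root portfolio cost Δ·82+B reproduces V0=5.0463.

(0,0): Delta=1.0000 Bond=-76.9537
(1,0): Delta=1.0000 Bond=-90.0358
(1,1): Delta=1.0000 Bond=-90.0358
(2,0): Delta=1.0000 Bond=-105.3419
(2,1): Delta=1.0000 Bond=-105.3419
(2,2): Delta=1.0000 Bond=-105.3419
V0=5.0463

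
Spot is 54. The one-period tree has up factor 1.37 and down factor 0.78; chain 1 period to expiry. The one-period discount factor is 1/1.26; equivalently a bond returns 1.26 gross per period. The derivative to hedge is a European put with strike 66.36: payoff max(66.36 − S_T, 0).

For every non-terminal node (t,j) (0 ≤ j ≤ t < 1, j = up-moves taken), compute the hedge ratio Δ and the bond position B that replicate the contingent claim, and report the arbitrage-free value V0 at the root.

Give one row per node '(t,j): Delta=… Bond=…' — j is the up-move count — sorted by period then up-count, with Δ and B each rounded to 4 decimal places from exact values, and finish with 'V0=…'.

(0,0): Delta=-0.7608 Bond=44.6715
V0=3.5868

The replicating-portfolio and risk-neutral prices coincide; use p* = (1.26−0.78)/(1.37−0.78) = 0.8136 for the latter.
At expiry t=1: V(1,0)=24.2400, V(1,1)=0.0000
Node (0,0) S=54.0000: V=(p*·0.0000+(1−p*)·24.2400)/1.26=3.5868; Δ=(0.0000−24.2400)/(73.9800−42.1200)=-0.7608; B=V−Δ·S=44.6715
Check: Δ(0,0)·S0 + B(0,0) = 3.5868 = V0.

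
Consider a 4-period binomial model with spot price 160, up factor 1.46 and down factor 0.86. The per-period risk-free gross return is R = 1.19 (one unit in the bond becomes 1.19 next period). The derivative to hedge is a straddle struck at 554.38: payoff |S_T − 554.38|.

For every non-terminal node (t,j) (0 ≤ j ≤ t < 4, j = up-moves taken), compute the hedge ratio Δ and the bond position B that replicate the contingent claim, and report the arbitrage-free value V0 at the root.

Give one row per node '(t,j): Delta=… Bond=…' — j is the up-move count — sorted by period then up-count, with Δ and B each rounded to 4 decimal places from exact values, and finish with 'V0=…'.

The replicating-portfolio and risk-neutral prices coincide; use p* = (1.19−0.86)/(1.46−0.86) = 0.5500 for the latter.
Payoff layer (t=4): V(4,0)=466.8587, V(4,1)=405.7973, V(4,2)=302.1350, V(4,3)=126.1501, V(4,4)=172.6150
  t=3,j=0: stock 101.7690 → up 148.5827 (V=405.7973), down 87.5213 (V=466.8587). Price 364.0966; hedge Δ=-1.0000, bond B=465.8655.
  t=3,j=1: stock 172.7706 → up 252.2450 (V=302.1350), down 148.5827 (V=405.7973). Price 293.0950; hedge Δ=-1.0000, bond B=465.8655.
  t=3,j=2: stock 293.3082 → up 428.2299 (V=126.1501), down 252.2450 (V=302.1350). Price 172.5574; hedge Δ=-1.0000, bond B=465.8655.
  t=3,j=3: stock 497.9418 → up 726.9950 (V=172.6150), down 428.2299 (V=126.1501). Price 127.4838; hedge Δ=0.1555, bond B=50.0424.
  t=2,j=0: stock 118.3360 → up 172.7706 (V=293.0950), down 101.7690 (V=364.0966). Price 273.1477; hedge Δ=-1.0000, bond B=391.4837.
  t=2,j=1: stock 200.8960 → up 293.3082 (V=172.5574), down 172.7706 (V=293.0950). Price 190.5877; hedge Δ=-1.0000, bond B=391.4837.
  t=2,j=2: stock 341.0560 → up 497.9418 (V=127.4838), down 293.3082 (V=172.5574). Price 124.1739; hedge Δ=-0.2203, bond B=199.2965.
  t=1,j=0: stock 137.6000 → up 200.8960 (V=190.5877), down 118.3360 (V=273.1477). Price 191.3779; hedge Δ=-1.0000, bond B=328.9779.
  t=1,j=1: stock 233.6000 → up 341.0560 (V=124.1739), down 200.8960 (V=190.5877). Price 129.4623; hedge Δ=-0.4738, bond B=240.1519.
  t=0,j=0: stock 160.0000 → up 233.6000 (V=129.4623), down 137.6000 (V=191.3779). Price 132.2053; hedge Δ=-0.6450, bond B=235.3979.
Each (Δ,B) replicates both successor values, so the strategy is self-financing and V0 is arbitrage-free.

(0,0): Delta=-0.6450 Bond=235.3979
(1,0): Delta=-1.0000 Bond=328.9779
(1,1): Delta=-0.4738 Bond=240.1519
(2,0): Delta=-1.0000 Bond=391.4837
(2,1): Delta=-1.0000 Bond=391.4837
(2,2): Delta=-0.2203 Bond=199.2965
(3,0): Delta=-1.0000 Bond=465.8655
(3,1): Delta=-1.0000 Bond=465.8655
(3,2): Delta=-1.0000 Bond=465.8655
(3,3): Delta=0.1555 Bond=50.0424
V0=132.2053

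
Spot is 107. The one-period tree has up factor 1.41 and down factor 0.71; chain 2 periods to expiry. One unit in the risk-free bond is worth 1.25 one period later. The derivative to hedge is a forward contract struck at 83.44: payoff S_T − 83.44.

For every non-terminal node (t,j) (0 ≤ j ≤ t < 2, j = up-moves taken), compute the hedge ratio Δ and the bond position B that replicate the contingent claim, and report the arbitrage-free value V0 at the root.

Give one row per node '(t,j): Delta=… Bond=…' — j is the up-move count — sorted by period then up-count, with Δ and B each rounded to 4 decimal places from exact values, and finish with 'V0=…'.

No-arbitrage ⇒ martingale measure with p* = (R−d)/(u−d) = 0.7714.
At expiry t=2: V(2,0)=-29.5013, V(2,1)=23.6777, V(2,2)=129.2867
(1,0): S=75.9700. Δ = (V_up−V_dn)/(S_up−S_dn) = (23.6777−-29.5013)/(107.1177−53.9387) = 1.0000. V = [p*·23.6777 + (1−p*)·-29.5013]/1.25 = 9.2180. B = V − Δ·S = -66.7520.
(1,1): S=150.8700. Δ = (V_up−V_dn)/(S_up−S_dn) = (129.2867−23.6777)/(212.7267−107.1177) = 1.0000. V = [p*·129.2867 + (1−p*)·23.6777]/1.25 = 84.1180. B = V − Δ·S = -66.7520.
(0,0): S=107.0000. Δ = (V_up−V_dn)/(S_up−S_dn) = (84.1180−9.2180)/(150.8700−75.9700) = 1.0000. V = [p*·84.1180 + (1−p*)·9.2180]/1.25 = 53.5984. B = V − Δ·S = -53.4016.
The time-0 hedge costs 53.5984, which is the no-arbitrage price.

(0,0): Delta=1.0000 Bond=-53.4016
(1,0): Delta=1.0000 Bond=-66.7520
(1,1): Delta=1.0000 Bond=-66.7520
V0=53.5984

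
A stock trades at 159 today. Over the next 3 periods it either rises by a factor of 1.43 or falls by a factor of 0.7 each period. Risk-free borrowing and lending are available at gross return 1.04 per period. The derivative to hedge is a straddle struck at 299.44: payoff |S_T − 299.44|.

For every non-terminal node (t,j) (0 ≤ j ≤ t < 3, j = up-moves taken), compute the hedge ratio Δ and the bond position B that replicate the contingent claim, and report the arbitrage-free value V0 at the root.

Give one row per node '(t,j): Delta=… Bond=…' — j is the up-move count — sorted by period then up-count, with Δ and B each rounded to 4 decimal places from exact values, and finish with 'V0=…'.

No-arbitrage ⇒ martingale measure with p* = (R−d)/(u−d) = 0.4658.
Terminal values V(3,·): V(3,0)=244.9030, V(3,1)=188.0287, V(3,2)=71.8426, V(3,3)=165.5089
  t=2,j=0: stock 77.9100 → up 111.4113 (V=188.0287), down 54.5370 (V=244.9030). Price 210.0131; hedge Δ=-1.0000, bond B=287.9231.
  t=2,j=1: stock 159.1590 → up 227.5974 (V=71.8426), down 111.4113 (V=188.0287). Price 128.7641; hedge Δ=-1.0000, bond B=287.9231.
  t=2,j=2: stock 325.1391 → up 464.9489 (V=165.5089), down 227.5974 (V=71.8426). Price 111.0269; hedge Δ=0.3946, bond B=-17.2830.
  t=1,j=0: stock 111.3000 → up 159.1590 (V=128.7641), down 77.9100 (V=210.0131). Price 165.5491; hedge Δ=-1.0000, bond B=276.8491.
  t=1,j=1: stock 227.3700 → up 325.1391 (V=111.0269), down 159.1590 (V=128.7641). Price 115.8682; hedge Δ=-0.1069, bond B=140.1657.
  t=0,j=0: stock 159.0000 → up 227.3700 (V=115.8682), down 111.3000 (V=165.5491). Price 136.9328; hedge Δ=-0.4280, bond B=204.9888.
Root portfolio cost Δ·159+B reproduces V0=136.9328.

(0,0): Delta=-0.4280 Bond=204.9888
(1,0): Delta=-1.0000 Bond=276.8491
(1,1): Delta=-0.1069 Bond=140.1657
(2,0): Delta=-1.0000 Bond=287.9231
(2,1): Delta=-1.0000 Bond=287.9231
(2,2): Delta=0.3946 Bond=-17.2830
V0=136.9328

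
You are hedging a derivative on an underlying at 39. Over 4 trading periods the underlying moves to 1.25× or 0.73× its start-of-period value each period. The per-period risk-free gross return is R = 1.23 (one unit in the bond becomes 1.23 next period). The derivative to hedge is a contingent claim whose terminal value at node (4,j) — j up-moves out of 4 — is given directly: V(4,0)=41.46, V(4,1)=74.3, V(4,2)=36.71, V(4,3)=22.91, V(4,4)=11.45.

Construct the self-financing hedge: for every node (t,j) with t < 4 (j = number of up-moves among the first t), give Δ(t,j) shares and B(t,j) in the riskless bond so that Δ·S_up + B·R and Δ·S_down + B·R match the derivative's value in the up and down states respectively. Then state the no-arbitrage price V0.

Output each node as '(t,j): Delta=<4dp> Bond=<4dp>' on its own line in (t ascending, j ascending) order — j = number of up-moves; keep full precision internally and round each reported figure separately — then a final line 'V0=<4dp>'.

Under the risk-neutral measure, an up-move has probability p* = (R−d)/(u−d) = 0.9615 and values discount at R = 1.23.
At expiry t=4: V(4,0)=41.4600, V(4,1)=74.3000, V(4,2)=36.7100, V(4,3)=22.9100, V(4,4)=11.4500
  t=3,j=0: stock 15.1717 → up 18.9646 (V=74.3000), down 11.0753 (V=41.4600). Price 59.3796; hedge Δ=4.1626, bond B=-3.7742.
  t=3,j=1: stock 25.9789 → up 32.4736 (V=36.7100), down 18.9646 (V=74.3000). Price 31.0210; hedge Δ=-2.7826, bond B=103.3094.
  t=3,j=2: stock 44.4844 → up 55.6055 (V=22.9100), down 32.4736 (V=36.7100). Price 19.0575; hedge Δ=-0.5966, bond B=45.5960.
  t=3,j=3: stock 76.1719 → up 95.2148 (V=11.4500), down 55.6055 (V=22.9100). Price 9.6673; hedge Δ=-0.2893, bond B=31.7058.
  t=2,j=0: stock 20.7831 → up 25.9789 (V=31.0210), down 15.1717 (V=59.3796). Price 26.1070; hedge Δ=-2.6240, bond B=80.6429.
  t=2,j=1: stock 35.5875 → up 44.4844 (V=19.0575), down 25.9789 (V=31.0210). Price 15.8680; hedge Δ=-0.6465, bond B=38.8746.
  t=2,j=2: stock 60.9375 → up 76.1719 (V=9.6673), down 44.4844 (V=19.0575). Price 8.1532; hedge Δ=-0.2963, bond B=26.2114.
  t=1,j=0: stock 28.4700 → up 35.5875 (V=15.8680), down 20.7831 (V=26.1070). Price 13.2210; hedge Δ=-0.6916, bond B=32.9114.
  t=1,j=1: stock 48.7500 → up 60.9375 (V=8.1532), down 35.5875 (V=15.8680). Price 6.8699; hedge Δ=-0.3043, bond B=21.7060.
  t=0,j=0: stock 39.0000 → up 48.7500 (V=6.8699), down 28.4700 (V=13.2210). Price 5.7839; hedge Δ=-0.3132, bond B=17.9976.
Root portfolio cost Δ·39+B reproduces V0=5.7839.

(0,0): Delta=-0.3132 Bond=17.9976
(1,0): Delta=-0.6916 Bond=32.9114
(1,1): Delta=-0.3043 Bond=21.7060
(2,0): Delta=-2.6240 Bond=80.6429
(2,1): Delta=-0.6465 Bond=38.8746
(2,2): Delta=-0.2963 Bond=26.2114
(3,0): Delta=4.1626 Bond=-3.7742
(3,1): Delta=-2.7826 Bond=103.3094
(3,2): Delta=-0.5966 Bond=45.5960
(3,3): Delta=-0.2893 Bond=31.7058
V0=5.7839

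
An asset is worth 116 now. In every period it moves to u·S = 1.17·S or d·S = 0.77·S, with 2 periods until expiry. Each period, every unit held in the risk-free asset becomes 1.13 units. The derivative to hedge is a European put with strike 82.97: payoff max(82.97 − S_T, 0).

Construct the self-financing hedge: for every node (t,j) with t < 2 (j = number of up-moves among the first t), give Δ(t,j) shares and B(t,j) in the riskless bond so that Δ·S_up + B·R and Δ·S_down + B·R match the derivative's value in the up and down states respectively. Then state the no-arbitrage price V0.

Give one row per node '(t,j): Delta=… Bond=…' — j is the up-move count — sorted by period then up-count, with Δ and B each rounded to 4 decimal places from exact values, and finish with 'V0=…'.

Risk-neutral probability p* = (R−d)/(u−d) = (1.13−0.77)/(1.17−0.77) = 0.9000.
Payoff layer (t=2): V(2,0)=14.1936, V(2,1)=0.0000, V(2,2)=0.0000
(1,0): S=89.3200. Δ = (V_up−V_dn)/(S_up−S_dn) = (0.0000−14.1936)/(104.5044−68.7764) = -0.3973. V = [p*·0.0000 + (1−p*)·14.1936]/1.13 = 1.2561. B = V − Δ·S = 36.7401.
(1,1): S=135.7200. Δ = (V_up−V_dn)/(S_up−S_dn) = (0.0000−0.0000)/(158.7924−104.5044) = 0.0000. V = [p*·0.0000 + (1−p*)·0.0000]/1.13 = 0.0000. B = V − Δ·S = 0.0000.
(0,0): S=116.0000. Δ = (V_up−V_dn)/(S_up−S_dn) = (0.0000−1.2561)/(135.7200−89.3200) = -0.0271. V = [p*·0.0000 + (1−p*)·1.2561]/1.13 = 0.1112. B = V − Δ·S = 3.2513.
Check: Δ(0,0)·S0 + B(0,0) = 0.1112 = V0.

(0,0): Delta=-0.0271 Bond=3.2513
(1,0): Delta=-0.3973 Bond=36.7401
(1,1): Delta=0.0000 Bond=0.0000
V0=0.1112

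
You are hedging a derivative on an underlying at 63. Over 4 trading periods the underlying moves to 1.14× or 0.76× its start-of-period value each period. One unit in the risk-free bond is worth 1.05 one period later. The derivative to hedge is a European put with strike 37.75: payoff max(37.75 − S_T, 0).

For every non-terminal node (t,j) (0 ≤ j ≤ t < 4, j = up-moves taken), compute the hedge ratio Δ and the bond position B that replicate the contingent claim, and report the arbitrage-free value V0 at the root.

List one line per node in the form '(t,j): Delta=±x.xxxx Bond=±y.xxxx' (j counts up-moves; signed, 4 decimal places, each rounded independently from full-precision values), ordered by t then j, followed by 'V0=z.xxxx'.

(0,0): Delta=-0.0339 Bond=2.3850
(1,0): Delta=-0.1415 Bond=7.6588
(1,1): Delta=-0.0116 Bond=0.9046
(2,0): Delta=-0.4985 Bond=21.0318
(2,1): Delta=-0.0677 Bond=4.0104
(2,2): Delta=0.0000 Bond=0.0000
(3,0): Delta=-1.0000 Bond=35.9524
(3,1): Delta=-0.3948 Bond=17.7793
(3,2): Delta=0.0000 Bond=0.0000
(3,3): Delta=0.0000 Bond=0.0000
V0=0.2509

Risk-neutral probability p* = (R−d)/(u−d) = (1.05−0.76)/(1.14−0.76) = 0.7632.
At expiry t=4: V(4,0)=16.7318, V(4,1)=6.2227, V(4,2)=0.0000, V(4,3)=0.0000, V(4,4)=0.0000
(3,0): S=27.6555. Δ = (V_up−V_dn)/(S_up−S_dn) = (6.2227−16.7318)/(31.5273−21.0182) = -1.0000. V = [p*·6.2227 + (1−p*)·16.7318]/1.05 = 8.2969. B = V − Δ·S = 35.9524.
(3,1): S=41.4832. Δ = (V_up−V_dn)/(S_up−S_dn) = (0.0000−6.2227)/(47.2909−31.5273) = -0.3948. V = [p*·0.0000 + (1−p*)·6.2227]/1.05 = 1.4036. B = V − Δ·S = 17.7793.
(3,2): S=62.2248. Δ = (V_up−V_dn)/(S_up−S_dn) = (0.0000−0.0000)/(70.9363−47.2909) = 0.0000. V = [p*·0.0000 + (1−p*)·0.0000]/1.05 = 0.0000. B = V − Δ·S = 0.0000.
(3,3): S=93.3373. Δ = (V_up−V_dn)/(S_up−S_dn) = (0.0000−0.0000)/(106.4045−70.9363) = 0.0000. V = [p*·0.0000 + (1−p*)·0.0000]/1.05 = 0.0000. B = V − Δ·S = 0.0000.
(2,0): S=36.3888. Δ = (V_up−V_dn)/(S_up−S_dn) = (1.4036−8.2969)/(41.4832−27.6555) = -0.4985. V = [p*·1.4036 + (1−p*)·8.2969]/1.05 = 2.8917. B = V − Δ·S = 21.0318.
(2,1): S=54.5832. Δ = (V_up−V_dn)/(S_up−S_dn) = (0.0000−1.4036)/(62.2248−41.4832) = -0.0677. V = [p*·0.0000 + (1−p*)·1.4036]/1.05 = 0.3166. B = V − Δ·S = 4.0104.
(2,2): S=81.8748. Δ = (V_up−V_dn)/(S_up−S_dn) = (0.0000−0.0000)/(93.3373−62.2248) = 0.0000. V = [p*·0.0000 + (1−p*)·0.0000]/1.05 = 0.0000. B = V − Δ·S = 0.0000.
(1,0): S=47.8800. Δ = (V_up−V_dn)/(S_up−S_dn) = (0.3166−2.8917)/(54.5832−36.3888) = -0.1415. V = [p*·0.3166 + (1−p*)·2.8917]/1.05 = 0.8824. B = V − Δ·S = 7.6588.
(1,1): S=71.8200. Δ = (V_up−V_dn)/(S_up−S_dn) = (0.0000−0.3166)/(81.8748−54.5832) = -0.0116. V = [p*·0.0000 + (1−p*)·0.3166]/1.05 = 0.0714. B = V − Δ·S = 0.9046.
(0,0): S=63.0000. Δ = (V_up−V_dn)/(S_up−S_dn) = (0.0714−0.8824)/(71.8200−47.8800) = -0.0339. V = [p*·0.0714 + (1−p*)·0.8824]/1.05 = 0.2509. B = V − Δ·S = 2.3850.
The time-0 hedge costs 0.2509, which is the no-arbitrage price.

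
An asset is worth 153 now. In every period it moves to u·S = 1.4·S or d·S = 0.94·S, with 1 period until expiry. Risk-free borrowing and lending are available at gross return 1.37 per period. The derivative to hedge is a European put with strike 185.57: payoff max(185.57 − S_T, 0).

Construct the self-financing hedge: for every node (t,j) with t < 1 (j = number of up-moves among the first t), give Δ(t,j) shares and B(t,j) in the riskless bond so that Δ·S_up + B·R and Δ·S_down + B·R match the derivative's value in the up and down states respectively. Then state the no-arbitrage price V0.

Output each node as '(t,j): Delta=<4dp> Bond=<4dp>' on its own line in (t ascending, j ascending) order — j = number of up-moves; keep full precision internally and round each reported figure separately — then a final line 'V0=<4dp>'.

No-arbitrage ⇒ martingale measure with p* = (R−d)/(u−d) = 0.9348.
Payoff layer (t=1): V(1,0)=41.7500, V(1,1)=0.0000
  t=0,j=0: stock 153.0000 → up 214.2000 (V=0.0000), down 143.8200 (V=41.7500). Price 1.9875; hedge Δ=-0.5932, bond B=92.7483.
The time-0 hedge costs 1.9875, which is the no-arbitrage price.

(0,0): Delta=-0.5932 Bond=92.7483
V0=1.9875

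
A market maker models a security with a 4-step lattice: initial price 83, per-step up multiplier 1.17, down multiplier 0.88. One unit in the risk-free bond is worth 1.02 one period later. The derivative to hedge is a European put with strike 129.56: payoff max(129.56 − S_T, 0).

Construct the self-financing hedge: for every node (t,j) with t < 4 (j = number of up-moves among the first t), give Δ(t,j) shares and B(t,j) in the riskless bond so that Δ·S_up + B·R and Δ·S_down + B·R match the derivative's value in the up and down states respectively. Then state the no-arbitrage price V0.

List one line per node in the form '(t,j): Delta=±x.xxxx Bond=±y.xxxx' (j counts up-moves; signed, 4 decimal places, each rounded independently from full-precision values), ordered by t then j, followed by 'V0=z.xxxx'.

No-arbitrage ⇒ martingale measure with p* = (R−d)/(u−d) = 0.4828.
Payoff layer (t=4): V(4,0)=79.7853, V(4,1)=63.3823, V(4,2)=41.5737, V(4,3)=12.5782, V(4,4)=0.0000
Node (3,0) S=56.5622: V=(p*·63.3823+(1−p*)·79.7853)/1.02=70.4574; Δ=(63.3823−79.7853)/(66.1777−49.7747)=-1.0000; B=V−Δ·S=127.0196
Node (3,1) S=75.2020: V=(p*·41.5737+(1−p*)·63.3823)/1.02=51.8176; Δ=(41.5737−63.3823)/(87.9863−66.1777)=-1.0000; B=V−Δ·S=127.0196
Node (3,2) S=99.9845: V=(p*·12.5782+(1−p*)·41.5737)/1.02=27.0352; Δ=(12.5782−41.5737)/(116.9818−87.9863)=-1.0000; B=V−Δ·S=127.0196
Node (3,3) S=132.9339: V=(p*·0.0000+(1−p*)·12.5782)/1.02=6.3784; Δ=(0.0000−12.5782)/(155.5326−116.9818)=-0.3263; B=V−Δ·S=49.7514
Node (2,0) S=64.2752: V=(p*·51.8176+(1−p*)·70.4574)/1.02=60.2538; Δ=(51.8176−70.4574)/(75.2020−56.5622)=-1.0000; B=V−Δ·S=124.5290
Node (2,1) S=85.4568: V=(p*·27.0352+(1−p*)·51.8176)/1.02=39.0722; Δ=(27.0352−51.8176)/(99.9845−75.2020)=-1.0000; B=V−Δ·S=124.5290
Node (2,2) S=113.6187: V=(p*·6.3784+(1−p*)·27.0352)/1.02=16.7284; Δ=(6.3784−27.0352)/(132.9339−99.9845)=-0.6269; B=V−Δ·S=87.9586
Node (1,0) S=73.0400: V=(p*·39.0722+(1−p*)·60.2538)/1.02=49.0473; Δ=(39.0722−60.2538)/(85.4568−64.2752)=-1.0000; B=V−Δ·S=122.0873
Node (1,1) S=97.1100: V=(p*·16.7284+(1−p*)·39.0722)/1.02=27.7309; Δ=(16.7284−39.0722)/(113.6187−85.4568)=-0.7934; B=V−Δ·S=104.7787
Node (0,0) S=83.0000: V=(p*·27.7309+(1−p*)·49.0473)/1.02=37.9967; Δ=(27.7309−49.0473)/(97.1100−73.0400)=-0.8856; B=V−Δ·S=111.5014
The time-0 hedge costs 37.9967, which is the no-arbitrage price.

(0,0): Delta=-0.8856 Bond=111.5014
(1,0): Delta=-1.0000 Bond=122.0873
(1,1): Delta=-0.7934 Bond=104.7787
(2,0): Delta=-1.0000 Bond=124.5290
(2,1): Delta=-1.0000 Bond=124.5290
(2,2): Delta=-0.6269 Bond=87.9586
(3,0): Delta=-1.0000 Bond=127.0196
(3,1): Delta=-1.0000 Bond=127.0196
(3,2): Delta=-1.0000 Bond=127.0196
(3,3): Delta=-0.3263 Bond=49.7514
V0=37.9967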